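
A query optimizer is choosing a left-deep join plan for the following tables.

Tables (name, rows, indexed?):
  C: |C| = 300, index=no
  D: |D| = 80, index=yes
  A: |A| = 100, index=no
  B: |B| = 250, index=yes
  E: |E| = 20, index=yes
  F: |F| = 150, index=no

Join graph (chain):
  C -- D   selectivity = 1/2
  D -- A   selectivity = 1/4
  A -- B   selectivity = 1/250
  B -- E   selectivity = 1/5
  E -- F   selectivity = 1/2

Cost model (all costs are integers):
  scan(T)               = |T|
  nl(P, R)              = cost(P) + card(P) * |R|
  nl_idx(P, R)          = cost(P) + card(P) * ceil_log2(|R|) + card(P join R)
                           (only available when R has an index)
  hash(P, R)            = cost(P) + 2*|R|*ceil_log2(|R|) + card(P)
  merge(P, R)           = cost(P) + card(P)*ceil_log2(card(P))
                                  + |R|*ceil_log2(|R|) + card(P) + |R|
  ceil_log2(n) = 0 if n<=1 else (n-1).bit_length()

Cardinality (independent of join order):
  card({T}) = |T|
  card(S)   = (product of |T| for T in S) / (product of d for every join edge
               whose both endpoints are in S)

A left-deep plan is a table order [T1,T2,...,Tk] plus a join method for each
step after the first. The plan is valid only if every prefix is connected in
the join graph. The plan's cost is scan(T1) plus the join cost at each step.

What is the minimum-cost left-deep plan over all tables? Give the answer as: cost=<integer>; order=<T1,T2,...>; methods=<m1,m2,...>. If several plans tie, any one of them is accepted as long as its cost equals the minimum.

cost=618620; order=A,B,E,D,F,C; methods=nl_idx,hash,hash,hash,hash

Selinger DP (subsets sized 1..n):
  {C}: scan cost=300, card=300
  {D}: scan cost=80, card=80
  {A}: scan cost=100, card=100
  {B}: scan cost=250, card=250
  {E}: scan cost=20, card=20
  {F}: scan cost=150, card=150
  {CD}: card=12000; try (D,hash)→1720, (C,merge)→3720, (D,merge)→3940, (C,hash)→5560, (D,nl_idx)→14400, (C,nl)→24080 …(+1); best=1720 via (D,hash)
  {AD}: card=2000; try (D,hash)→1320, (A,merge)→1520, (D,merge)→1540, (A,hash)→1560, (D,nl_idx)→2800, (A,nl)→8080 …(+1); best=1320 via (D,hash)
  {AB}: card=100; try (B,nl_idx)→1000, (A,hash)→1900, (B,merge)→3150, (A,merge)→3300, (B,hash)→4200, (B,nl)→25100 …(+1); best=1000 via (B,nl_idx)
  {BE}: card=1000; try (E,hash)→700, (B,nl_idx)→1180, (B,merge)→2390, (E,nl_idx)→2500, (E,merge)→2620, (B,hash)→4040 …(+2); best=700 via (E,hash)
  {EF}: card=1500; try (E,hash)→500, (F,merge)→1490, (E,merge)→1620, (E,nl_idx)→2400, (F,hash)→2440, (F,nl)→3020 …(+1); best=500 via (E,hash)
  {ACD}: card=300000; try (C,hash)→8720, (A,hash)→15120, (C,merge)→28320, (A,merge)→182520, (C,nl)→601320, (A,nl)→1201720; best=8720 via (C,hash)
  {ABD}: card=2000; try (D,hash)→2220, (D,merge)→2440, (D,nl_idx)→3700, (B,hash)→7320, (D,nl)→9000, (B,nl_idx)→19320 …(+2); best=2220 via (D,hash)
  {ABE}: card=400; try (E,hash)→1300, (E,nl_idx)→1900, (E,merge)→1920, (E,nl)→3000, (A,hash)→3100, (A,merge)→12500 …(+1); best=1300 via (E,hash)
  {BEF}: card=75000; try (F,hash)→4100, (B,hash)→6000, (F,merge)→13050, (B,merge)→20750, (B,nl_idx)→87500, (F,nl)→150700 …(+1); best=4100 via (F,hash)
  {ABCD}: card=300000; try (C,hash)→9620, (C,merge)→29220, (B,hash)→312720, (C,nl)→602220, (B,nl_idx)→2708720, (B,merge)→6010970 …(+1); best=9620 via (C,hash)
  {ABDE}: card=8000; try (D,hash)→2820, (E,hash)→4420, (D,merge)→5940, (D,nl_idx)→12100, (E,nl_idx)→20220, (E,merge)→26340 …(+2); best=2820 via (D,hash)
  {ABEF}: card=30000; try (F,hash)→4100, (F,merge)→6650, (F,nl)→61300, (A,hash)→80500, (A,merge)→1354900, (A,nl)→7504100; best=4100 via (F,hash)
  {ABCDE}: card=1200000; try (C,hash)→16220, (C,merge)→117820, (E,hash)→309820, (C,nl)→2402820, (E,nl_idx)→2709620, (E,nl)→6009620 …(+1); best=16220 via (C,hash)
  {ABDEF}: card=600000; try (F,hash)→13220, (D,hash)→35220, (F,merge)→116170, (D,merge)→484740, (D,nl_idx)→814100, (F,nl)→1202820 …(+1); best=13220 via (F,hash)
  {ABCDEF}: card=90000000; try (C,hash)→618620, (F,hash)→1218620, (C,merge)→12616220, (F,merge)→26417570, (C,nl)→180013220, (F,nl)→180016220; best=618620 via (C,hash)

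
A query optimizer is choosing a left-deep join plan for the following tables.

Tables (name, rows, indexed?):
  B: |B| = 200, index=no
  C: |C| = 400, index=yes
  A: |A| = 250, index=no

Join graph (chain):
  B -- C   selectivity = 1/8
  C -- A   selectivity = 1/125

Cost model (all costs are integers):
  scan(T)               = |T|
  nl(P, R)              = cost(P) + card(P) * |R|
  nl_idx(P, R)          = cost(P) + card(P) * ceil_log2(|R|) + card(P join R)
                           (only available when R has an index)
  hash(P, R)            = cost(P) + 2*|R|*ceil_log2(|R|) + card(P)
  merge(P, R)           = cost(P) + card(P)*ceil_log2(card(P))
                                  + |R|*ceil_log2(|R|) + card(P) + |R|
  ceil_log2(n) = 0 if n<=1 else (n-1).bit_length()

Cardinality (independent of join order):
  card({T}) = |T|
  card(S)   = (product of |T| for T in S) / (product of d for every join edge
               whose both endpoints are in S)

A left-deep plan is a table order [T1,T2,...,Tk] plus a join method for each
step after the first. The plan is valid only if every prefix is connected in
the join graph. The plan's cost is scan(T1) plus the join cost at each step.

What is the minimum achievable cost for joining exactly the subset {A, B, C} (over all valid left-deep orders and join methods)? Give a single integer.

Selinger DP over subsets of {A,B,C}:
  {B}: scan cost=200, card=200
  {C}: scan cost=400, card=400
  {A}: scan cost=250, card=250
  {BC}: card=10000; try (B,hash)→4000, (C,merge)→6000, (B,merge)→6200, (C,hash)→7600, (C,nl_idx)→12000, (C,nl)→80200 …(+1); best=4000 via (B,hash)
  {AC}: card=800; try (C,nl_idx)→3300, (A,hash)→4800, (C,merge)→6500, (A,merge)→6650, (C,hash)→7700, (C,nl)→100250 …(+1); best=3300 via (C,nl_idx)
  {ABC}: card=20000; try (B,hash)→7300, (B,merge)→13900, (A,hash)→18000, (A,merge)→156250, (B,nl)→163300, (A,nl)→2504000; best=7300 via (B,hash)

7300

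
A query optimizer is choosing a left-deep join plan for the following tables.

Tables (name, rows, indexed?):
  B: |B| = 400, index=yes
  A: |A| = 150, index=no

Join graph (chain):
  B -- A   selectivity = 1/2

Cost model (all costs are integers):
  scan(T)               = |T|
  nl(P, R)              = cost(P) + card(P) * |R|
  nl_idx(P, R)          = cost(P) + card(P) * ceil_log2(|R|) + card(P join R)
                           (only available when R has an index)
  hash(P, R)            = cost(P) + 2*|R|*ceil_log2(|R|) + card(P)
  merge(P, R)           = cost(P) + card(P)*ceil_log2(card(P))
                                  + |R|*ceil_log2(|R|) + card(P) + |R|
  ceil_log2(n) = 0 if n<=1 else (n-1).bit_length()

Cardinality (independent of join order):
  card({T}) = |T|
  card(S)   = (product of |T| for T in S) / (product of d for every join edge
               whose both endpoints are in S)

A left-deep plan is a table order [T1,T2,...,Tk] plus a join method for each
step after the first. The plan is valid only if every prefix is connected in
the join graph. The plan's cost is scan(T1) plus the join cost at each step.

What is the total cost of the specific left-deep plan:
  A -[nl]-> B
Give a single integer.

60150

step 1: scan A: cost=150, card=150
step 2: join B via nl
    card(P join B) = 150*400/(2) = 30000
    cost = 150 + 150*400 = 60150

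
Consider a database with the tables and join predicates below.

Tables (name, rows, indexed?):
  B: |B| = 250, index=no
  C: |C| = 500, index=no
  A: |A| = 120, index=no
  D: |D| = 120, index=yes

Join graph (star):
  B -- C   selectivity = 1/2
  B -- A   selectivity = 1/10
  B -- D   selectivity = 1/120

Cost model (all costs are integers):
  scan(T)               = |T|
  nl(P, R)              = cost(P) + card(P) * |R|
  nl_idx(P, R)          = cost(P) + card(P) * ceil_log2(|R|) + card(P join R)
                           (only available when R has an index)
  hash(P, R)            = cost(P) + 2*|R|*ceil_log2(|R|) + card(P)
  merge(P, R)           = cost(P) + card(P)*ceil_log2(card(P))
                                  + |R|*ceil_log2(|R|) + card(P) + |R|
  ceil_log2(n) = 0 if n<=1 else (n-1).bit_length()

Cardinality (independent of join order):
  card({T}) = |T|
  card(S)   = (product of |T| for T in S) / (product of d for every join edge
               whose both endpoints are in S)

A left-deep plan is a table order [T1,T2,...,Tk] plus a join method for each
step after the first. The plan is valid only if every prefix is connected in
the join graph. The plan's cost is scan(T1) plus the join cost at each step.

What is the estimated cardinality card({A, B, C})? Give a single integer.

750000

Tables in S: A(120), B(250), C(500)
Edges inside S: B-C(d=2), B-A(d=10)
numerator = 120 * 250 * 500 = 15000000
denominator = 2 * 10 = 20
card(S) = 15000000 / 20 = 750000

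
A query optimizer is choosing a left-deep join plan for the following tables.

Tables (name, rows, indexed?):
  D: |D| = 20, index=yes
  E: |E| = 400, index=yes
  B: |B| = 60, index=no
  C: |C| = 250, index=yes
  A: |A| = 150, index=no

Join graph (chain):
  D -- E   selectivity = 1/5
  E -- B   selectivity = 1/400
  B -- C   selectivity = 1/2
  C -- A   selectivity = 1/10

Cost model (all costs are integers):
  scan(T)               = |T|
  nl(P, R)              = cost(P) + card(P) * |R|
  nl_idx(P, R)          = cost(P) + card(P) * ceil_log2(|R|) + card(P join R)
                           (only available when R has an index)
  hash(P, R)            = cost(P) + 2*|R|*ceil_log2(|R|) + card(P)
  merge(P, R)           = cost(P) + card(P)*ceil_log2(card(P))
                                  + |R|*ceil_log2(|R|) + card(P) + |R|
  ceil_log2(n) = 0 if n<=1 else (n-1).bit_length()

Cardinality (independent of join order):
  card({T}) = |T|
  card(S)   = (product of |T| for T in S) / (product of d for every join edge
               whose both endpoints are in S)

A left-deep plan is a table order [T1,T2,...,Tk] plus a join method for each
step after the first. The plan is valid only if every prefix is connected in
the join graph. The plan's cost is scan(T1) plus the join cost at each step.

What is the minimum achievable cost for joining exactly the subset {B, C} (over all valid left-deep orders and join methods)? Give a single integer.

Selinger DP over subsets of {B,C}:
  {B}: scan cost=60, card=60
  {C}: scan cost=250, card=250
  {BC}: card=7500; try (B,hash)→1220, (C,merge)→2730, (B,merge)→2920, (C,hash)→4120, (C,nl_idx)→8040, (C,nl)→15060 …(+1); best=1220 via (B,hash)

1220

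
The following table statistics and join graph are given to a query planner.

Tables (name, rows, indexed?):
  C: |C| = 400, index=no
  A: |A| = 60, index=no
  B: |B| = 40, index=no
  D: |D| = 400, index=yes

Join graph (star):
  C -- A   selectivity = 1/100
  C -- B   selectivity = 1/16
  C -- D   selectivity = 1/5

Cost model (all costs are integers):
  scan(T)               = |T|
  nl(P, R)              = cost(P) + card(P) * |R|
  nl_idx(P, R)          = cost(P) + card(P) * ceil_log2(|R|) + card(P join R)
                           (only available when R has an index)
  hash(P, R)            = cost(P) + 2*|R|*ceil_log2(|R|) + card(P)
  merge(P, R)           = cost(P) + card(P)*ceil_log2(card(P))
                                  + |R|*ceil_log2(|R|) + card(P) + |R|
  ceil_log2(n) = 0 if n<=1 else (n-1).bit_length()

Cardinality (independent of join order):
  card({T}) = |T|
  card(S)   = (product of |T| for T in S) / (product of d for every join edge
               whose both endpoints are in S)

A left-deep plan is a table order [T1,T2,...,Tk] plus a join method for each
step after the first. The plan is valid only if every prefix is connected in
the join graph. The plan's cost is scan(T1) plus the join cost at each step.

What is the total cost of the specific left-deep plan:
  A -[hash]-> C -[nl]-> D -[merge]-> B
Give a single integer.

410800

step 1: scan A: cost=60, card=60
step 2: join C via hash
    card(P join C) = 60*400/(100) = 240
    cost = 60 + 2*400*9 + 60 = 7320
step 3: join D via nl
    card(P join D) = 240*400/(5) = 19200
    cost = 7320 + 240*400 = 103320
step 4: join B via merge
    card(P join B) = 19200*40/(16) = 48000
    cost = 103320 + 19200*15 + 40*6 + 19200 + 40 = 410800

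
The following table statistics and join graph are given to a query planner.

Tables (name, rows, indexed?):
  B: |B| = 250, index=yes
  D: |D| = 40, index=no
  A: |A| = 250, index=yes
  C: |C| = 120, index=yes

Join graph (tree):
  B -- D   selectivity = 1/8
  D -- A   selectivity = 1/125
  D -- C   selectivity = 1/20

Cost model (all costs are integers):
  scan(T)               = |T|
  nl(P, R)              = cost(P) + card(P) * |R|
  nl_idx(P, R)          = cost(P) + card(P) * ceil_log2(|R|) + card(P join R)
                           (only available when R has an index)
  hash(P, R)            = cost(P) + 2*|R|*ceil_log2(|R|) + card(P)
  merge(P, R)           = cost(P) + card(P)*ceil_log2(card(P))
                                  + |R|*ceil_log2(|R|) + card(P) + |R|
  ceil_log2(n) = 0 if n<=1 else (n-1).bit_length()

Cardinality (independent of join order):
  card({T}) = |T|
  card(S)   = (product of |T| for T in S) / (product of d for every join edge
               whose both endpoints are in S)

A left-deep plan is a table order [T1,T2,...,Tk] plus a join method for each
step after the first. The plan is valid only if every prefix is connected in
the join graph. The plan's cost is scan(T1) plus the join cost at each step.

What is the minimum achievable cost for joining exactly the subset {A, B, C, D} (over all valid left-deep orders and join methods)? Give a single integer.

Selinger DP over subsets of {A,B,C,D}:
  {B}: scan cost=250, card=250
  {D}: scan cost=40, card=40
  {A}: scan cost=250, card=250
  {C}: scan cost=120, card=120
  {BD}: card=1250; try (D,hash)→980, (B,nl_idx)→1610, (B,merge)→2570, (D,merge)→2780, (B,hash)→4080, (B,nl)→10040 …(+1); best=980 via (D,hash)
  {AD}: card=80; try (A,nl_idx)→440, (D,hash)→980, (A,merge)→2570, (D,merge)→2780, (A,hash)→4080, (A,nl)→10040 …(+1); best=440 via (A,nl_idx)
  {CD}: card=240; try (C,nl_idx)→560, (D,hash)→720, (C,merge)→1280, (D,merge)→1360, (C,hash)→1760, (C,nl)→4840 …(+1); best=560 via (C,nl_idx)
  {ABD}: card=2500; try (B,merge)→3330, (B,nl_idx)→3580, (B,hash)→4520, (A,hash)→6230, (A,nl_idx)→13480, (A,merge)→18230 …(+2); best=3330 via (B,merge)
  {BCD}: card=7500; try (C,hash)→3910, (B,hash)→4800, (B,merge)→4970, (B,nl_idx)→9980, (C,merge)→16940, (C,nl_idx)→17230 …(+2); best=3910 via (C,hash)
  {ACD}: card=480; try (C,nl_idx)→1480, (C,merge)→2040, (C,hash)→2200, (A,nl_idx)→2960, (A,hash)→4800, (A,merge)→4970 …(+2); best=1480 via (C,nl_idx)
  {ABCD}: card=15000; try (B,hash)→5960, (C,hash)→7510, (B,merge)→8530, (A,hash)→15410, (B,nl_idx)→20320, (C,nl_idx)→35830 …(+6); best=5960 via (B,hash)

5960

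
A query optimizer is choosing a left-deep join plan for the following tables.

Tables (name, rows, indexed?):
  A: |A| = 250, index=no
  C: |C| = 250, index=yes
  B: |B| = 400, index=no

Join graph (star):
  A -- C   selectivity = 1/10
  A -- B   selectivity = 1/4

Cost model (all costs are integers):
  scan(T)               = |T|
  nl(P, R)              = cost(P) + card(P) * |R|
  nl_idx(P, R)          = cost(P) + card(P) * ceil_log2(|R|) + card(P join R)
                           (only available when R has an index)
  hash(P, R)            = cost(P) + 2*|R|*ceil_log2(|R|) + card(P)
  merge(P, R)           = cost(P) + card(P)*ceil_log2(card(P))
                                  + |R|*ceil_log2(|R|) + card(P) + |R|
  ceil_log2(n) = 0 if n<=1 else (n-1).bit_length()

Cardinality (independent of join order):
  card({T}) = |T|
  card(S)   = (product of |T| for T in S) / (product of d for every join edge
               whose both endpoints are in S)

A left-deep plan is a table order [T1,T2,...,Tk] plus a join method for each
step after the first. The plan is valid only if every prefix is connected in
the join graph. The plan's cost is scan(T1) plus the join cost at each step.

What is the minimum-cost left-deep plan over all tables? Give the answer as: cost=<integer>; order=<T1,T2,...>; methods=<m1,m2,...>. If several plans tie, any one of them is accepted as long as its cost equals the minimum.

Selinger DP (subsets sized 1..n):
  {A}: scan cost=250, card=250
  {C}: scan cost=250, card=250
  {B}: scan cost=400, card=400
  {AC}: card=6250; try (C,hash)→4500, (A,hash)→4500, (C,merge)→4750, (A,merge)→4750, (C,nl_idx)→8500, (C,nl)→62750 …(+1); best=4500 via (C,hash)
  {AB}: card=25000; try (A,hash)→4800, (B,merge)→6500, (A,merge)→6650, (B,hash)→7700, (B,nl)→100250, (A,nl)→100400; best=4800 via (A,hash)
  {ABC}: card=625000; try (B,hash)→17950, (C,hash)→33800, (B,merge)→96000, (C,merge)→407050, (C,nl_idx)→829800, (B,nl)→2504500 …(+1); best=17950 via (B,hash)

cost=17950; order=A,C,B; methods=hash,hash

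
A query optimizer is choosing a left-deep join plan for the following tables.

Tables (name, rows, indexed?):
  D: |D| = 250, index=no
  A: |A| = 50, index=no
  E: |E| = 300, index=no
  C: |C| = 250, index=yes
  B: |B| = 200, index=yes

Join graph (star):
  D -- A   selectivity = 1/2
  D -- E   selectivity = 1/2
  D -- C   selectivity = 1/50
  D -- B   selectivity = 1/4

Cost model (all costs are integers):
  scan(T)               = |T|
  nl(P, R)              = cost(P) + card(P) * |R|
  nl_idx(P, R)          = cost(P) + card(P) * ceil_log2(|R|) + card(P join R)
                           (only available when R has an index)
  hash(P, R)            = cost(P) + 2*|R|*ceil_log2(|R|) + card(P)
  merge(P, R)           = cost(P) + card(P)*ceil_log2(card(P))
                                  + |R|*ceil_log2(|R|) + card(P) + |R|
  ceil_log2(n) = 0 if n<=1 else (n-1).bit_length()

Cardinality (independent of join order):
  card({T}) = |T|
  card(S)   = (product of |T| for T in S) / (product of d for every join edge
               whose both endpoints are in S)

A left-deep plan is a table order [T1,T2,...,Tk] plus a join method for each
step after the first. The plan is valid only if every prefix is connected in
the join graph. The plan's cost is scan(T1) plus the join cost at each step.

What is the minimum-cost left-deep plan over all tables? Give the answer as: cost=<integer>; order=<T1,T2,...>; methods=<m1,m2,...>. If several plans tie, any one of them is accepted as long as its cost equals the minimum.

Selinger DP (subsets sized 1..n):
  {D}: scan cost=250, card=250
  {A}: scan cost=50, card=50
  {E}: scan cost=300, card=300
  {C}: scan cost=250, card=250
  {B}: scan cost=200, card=200
  {AD}: card=6250; try (A,hash)→1100, (D,merge)→2650, (A,merge)→2850, (D,hash)→4100, (D,nl)→12550, (A,nl)→12750; best=1100 via (A,hash)
  {DE}: card=37500; try (D,hash)→4600, (E,merge)→5500, (D,merge)→5550, (E,hash)→5900, (E,nl)→75250, (D,nl)→75300; best=4600 via (D,hash)
  {CD}: card=1250; try (C,nl_idx)→3500, (D,hash)→4500, (C,hash)→4500, (D,merge)→4750, (C,merge)→4750, (D,nl)→62750 …(+1); best=3500 via (C,nl_idx)
  {BD}: card=12500; try (B,hash)→3700, (D,merge)→4250, (B,merge)→4300, (D,hash)→4400, (B,nl_idx)→14750, (D,nl)→50200 …(+1); best=3700 via (B,hash)
  {ADE}: card=937500; try (E,hash)→12750, (A,hash)→42700, (E,merge)→91600, (A,merge)→642450, (E,nl)→1876100, (A,nl)→1879600; best=12750 via (E,hash)
  {ACD}: card=31250; try (A,hash)→5350, (C,hash)→11350, (A,merge)→18850, (A,nl)→66000, (C,nl_idx)→82350, (C,merge)→90850 …(+1); best=5350 via (A,hash)
  {ABD}: card=312500; try (B,hash)→10550, (A,hash)→16800, (B,merge)→90400, (A,merge)→191550, (B,nl_idx)→363600, (A,nl)→628700 …(+1); best=10550 via (B,hash)
  {CDE}: card=187500; try (E,hash)→10150, (E,merge)→21500, (C,hash)→46100, (E,nl)→378500, (C,nl_idx)→492100, (C,merge)→644350 …(+1); best=10150 via (E,hash)
  {BDE}: card=1875000; try (E,hash)→21600, (B,hash)→45300, (E,merge)→194200, (B,merge)→643900, (B,nl_idx)→2179600, (E,nl)→3753700 …(+1); best=21600 via (E,hash)
  {BCD}: card=62500; try (B,hash)→7950, (C,hash)→20200, (B,merge)→20300, (B,nl_idx)→76000, (C,nl_idx)→166200, (C,merge)→193450 …(+2); best=7950 via (B,hash)
  {ACDE}: card=4687500; try (E,hash)→42000, (A,hash)→198250, (E,merge)→508350, (C,hash)→954250, (A,merge)→3573000, (E,nl)→9380350 …(+4); best=42000 via (E,hash)
  {ABDE}: card=46875000; try (E,hash)→328450, (B,hash)→953450, (A,hash)→1897200, (E,merge)→6263550, (B,merge)→19702050, (A,merge)→41271950 …(+4); best=328450 via (E,hash)
  {ABCD}: card=1562500; try (B,hash)→39800, (A,hash)→71050, (C,hash)→327050, (B,merge)→507150, (A,merge)→1070800, (B,nl_idx)→1817850 …(+5); best=39800 via (B,hash)
  {BCDE}: card=9375000; try (E,hash)→75850, (B,hash)→200850, (E,merge)→1073450, (C,hash)→1900600, (B,merge)→3574450, (B,nl_idx)→10885150 …(+5); best=75850 via (E,hash)
  {ABCDE}: card=234375000; try (E,hash)→1607700, (B,hash)→4732700, (A,hash)→9451450, (E,merge)→34417800, (C,hash)→47207450, (B,merge)→112543800 …(+8); best=1607700 via (E,hash)

cost=1607700; order=D,C,A,B,E; methods=nl_idx,hash,hash,hash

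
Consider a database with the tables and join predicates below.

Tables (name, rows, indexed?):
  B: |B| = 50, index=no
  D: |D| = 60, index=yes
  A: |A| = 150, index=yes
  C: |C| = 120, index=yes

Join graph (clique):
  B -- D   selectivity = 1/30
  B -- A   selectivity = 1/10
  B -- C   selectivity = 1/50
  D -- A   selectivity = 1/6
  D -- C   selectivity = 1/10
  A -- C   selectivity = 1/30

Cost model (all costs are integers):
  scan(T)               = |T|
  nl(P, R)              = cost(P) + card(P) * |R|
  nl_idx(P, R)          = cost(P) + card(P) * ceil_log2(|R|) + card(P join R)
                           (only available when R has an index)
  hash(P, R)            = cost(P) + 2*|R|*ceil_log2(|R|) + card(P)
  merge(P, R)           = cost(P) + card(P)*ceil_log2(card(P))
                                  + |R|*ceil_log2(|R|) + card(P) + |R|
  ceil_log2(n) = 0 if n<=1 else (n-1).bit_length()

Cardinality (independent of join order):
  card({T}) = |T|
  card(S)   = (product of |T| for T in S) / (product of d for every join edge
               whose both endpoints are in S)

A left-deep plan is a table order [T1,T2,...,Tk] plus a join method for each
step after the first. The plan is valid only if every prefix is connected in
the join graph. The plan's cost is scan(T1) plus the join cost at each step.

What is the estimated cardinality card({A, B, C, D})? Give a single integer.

Tables in S: A(150), B(50), C(120), D(60)
Edges inside S: B-D(d=30), B-A(d=10), B-C(d=50), D-A(d=6), D-C(d=10), A-C(d=30)
numerator = 150 * 50 * 120 * 60 = 54000000
denominator = 30 * 10 * 50 * 6 * 10 * 30 = 27000000
card(S) = 54000000 / 27000000 = 2

2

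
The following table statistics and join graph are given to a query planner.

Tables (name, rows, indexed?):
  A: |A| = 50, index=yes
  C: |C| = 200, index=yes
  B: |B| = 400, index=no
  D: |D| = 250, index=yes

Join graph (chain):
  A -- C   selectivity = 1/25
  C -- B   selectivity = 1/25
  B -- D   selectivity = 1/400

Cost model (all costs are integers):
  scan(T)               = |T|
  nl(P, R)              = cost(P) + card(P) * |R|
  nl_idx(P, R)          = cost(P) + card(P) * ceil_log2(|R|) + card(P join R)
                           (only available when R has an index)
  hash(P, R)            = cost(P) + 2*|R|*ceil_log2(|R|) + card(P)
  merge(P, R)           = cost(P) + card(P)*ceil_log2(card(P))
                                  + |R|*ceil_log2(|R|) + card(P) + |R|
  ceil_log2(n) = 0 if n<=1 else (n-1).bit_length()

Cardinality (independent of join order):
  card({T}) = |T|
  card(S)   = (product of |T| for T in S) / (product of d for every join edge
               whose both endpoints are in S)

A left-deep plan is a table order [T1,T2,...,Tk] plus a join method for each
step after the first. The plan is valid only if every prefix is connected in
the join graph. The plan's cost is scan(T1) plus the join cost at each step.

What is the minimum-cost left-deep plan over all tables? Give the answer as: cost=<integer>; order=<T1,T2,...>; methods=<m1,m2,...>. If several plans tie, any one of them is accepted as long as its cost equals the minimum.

cost=9900; order=B,D,C,A; methods=nl_idx,hash,hash

Selinger DP (subsets sized 1..n):
  {A}: scan cost=50, card=50
  {C}: scan cost=200, card=200
  {B}: scan cost=400, card=400
  {D}: scan cost=250, card=250
  {AC}: card=400; try (C,nl_idx)→850, (A,hash)→1000, (A,nl_idx)→1800, (C,merge)→2200, (A,merge)→2350, (C,hash)→3300 …(+2); best=850 via (C,nl_idx)
  {BC}: card=3200; try (C,hash)→4000, (B,merge)→6000, (C,merge)→6200, (C,nl_idx)→6800, (B,hash)→7600, (B,nl)→80200 …(+1); best=4000 via (C,hash)
  {BD}: card=250; try (D,nl_idx)→3850, (D,hash)→4800, (B,merge)→6500, (D,merge)→6650, (B,hash)→7700, (B,nl)→100250 …(+1); best=3850 via (D,nl_idx)
  {ABC}: card=6400; try (A,hash)→7800, (B,hash)→8450, (B,merge)→8850, (A,nl_idx)→29600, (A,merge)→45950, (B,nl)→160850 …(+1); best=7800 via (A,hash)
  {BCD}: card=2000; try (C,hash)→7300, (C,nl_idx)→7850, (C,merge)→7900, (D,hash)→11200, (D,nl_idx)→31600, (D,merge)→47850 …(+2); best=7300 via (C,hash)
  {ABCD}: card=4000; try (A,hash)→9900, (D,hash)→18200, (A,nl_idx)→23300, (A,merge)→31650, (D,nl_idx)→63000, (D,merge)→99650 …(+2); best=9900 via (A,hash)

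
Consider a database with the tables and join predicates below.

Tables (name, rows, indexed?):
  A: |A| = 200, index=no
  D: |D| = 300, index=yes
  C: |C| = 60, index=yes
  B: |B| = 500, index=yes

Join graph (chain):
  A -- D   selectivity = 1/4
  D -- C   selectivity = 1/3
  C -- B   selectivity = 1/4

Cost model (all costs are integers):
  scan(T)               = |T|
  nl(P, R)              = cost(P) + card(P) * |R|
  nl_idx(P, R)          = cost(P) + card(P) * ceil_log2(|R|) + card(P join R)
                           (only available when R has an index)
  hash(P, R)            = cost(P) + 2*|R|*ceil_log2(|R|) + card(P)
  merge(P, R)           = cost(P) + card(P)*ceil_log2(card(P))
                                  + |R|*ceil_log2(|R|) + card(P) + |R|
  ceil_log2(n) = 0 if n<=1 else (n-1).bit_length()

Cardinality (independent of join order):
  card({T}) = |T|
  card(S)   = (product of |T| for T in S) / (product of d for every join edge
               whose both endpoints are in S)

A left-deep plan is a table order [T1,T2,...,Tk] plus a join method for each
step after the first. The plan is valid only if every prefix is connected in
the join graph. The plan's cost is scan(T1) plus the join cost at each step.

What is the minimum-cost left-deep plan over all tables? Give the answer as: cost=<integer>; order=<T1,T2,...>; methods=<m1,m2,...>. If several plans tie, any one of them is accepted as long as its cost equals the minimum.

cost=319520; order=D,C,A,B; methods=hash,hash,hash

Selinger DP (subsets sized 1..n):
  {A}: scan cost=200, card=200
  {D}: scan cost=300, card=300
  {C}: scan cost=60, card=60
  {B}: scan cost=500, card=500
  {AD}: card=15000; try (A,hash)→3800, (D,merge)→5000, (A,merge)→5100, (D,hash)→5800, (D,nl_idx)→17000, (D,nl)→60200 …(+1); best=3800 via (A,hash)
  {CD}: card=6000; try (C,hash)→1320, (D,merge)→3480, (C,merge)→3720, (D,hash)→5520, (D,nl_idx)→6600, (C,nl_idx)→8100 …(+2); best=1320 via (C,hash)
  {BC}: card=7500; try (C,hash)→1720, (B,merge)→5480, (C,merge)→5920, (B,nl_idx)→8100, (B,hash)→9120, (C,nl_idx)→11000 …(+2); best=1720 via (C,hash)
  {ACD}: card=300000; try (A,hash)→10520, (C,hash)→19520, (A,merge)→87120, (C,merge)→229220, (C,nl_idx)→393800, (C,nl)→903800 …(+1); best=10520 via (A,hash)
  {BCD}: card=750000; try (D,hash)→14620, (B,hash)→16320, (B,merge)→90320, (D,merge)→109720, (B,nl_idx)→805320, (D,nl_idx)→819220 …(+2); best=14620 via (D,hash)
  {ABCD}: card=37500000; try (B,hash)→319520, (A,hash)→767820, (B,merge)→6015520, (A,merge)→15766420, (B,nl_idx)→40210520, (B,nl)→150010520 …(+1); best=319520 via (B,hash)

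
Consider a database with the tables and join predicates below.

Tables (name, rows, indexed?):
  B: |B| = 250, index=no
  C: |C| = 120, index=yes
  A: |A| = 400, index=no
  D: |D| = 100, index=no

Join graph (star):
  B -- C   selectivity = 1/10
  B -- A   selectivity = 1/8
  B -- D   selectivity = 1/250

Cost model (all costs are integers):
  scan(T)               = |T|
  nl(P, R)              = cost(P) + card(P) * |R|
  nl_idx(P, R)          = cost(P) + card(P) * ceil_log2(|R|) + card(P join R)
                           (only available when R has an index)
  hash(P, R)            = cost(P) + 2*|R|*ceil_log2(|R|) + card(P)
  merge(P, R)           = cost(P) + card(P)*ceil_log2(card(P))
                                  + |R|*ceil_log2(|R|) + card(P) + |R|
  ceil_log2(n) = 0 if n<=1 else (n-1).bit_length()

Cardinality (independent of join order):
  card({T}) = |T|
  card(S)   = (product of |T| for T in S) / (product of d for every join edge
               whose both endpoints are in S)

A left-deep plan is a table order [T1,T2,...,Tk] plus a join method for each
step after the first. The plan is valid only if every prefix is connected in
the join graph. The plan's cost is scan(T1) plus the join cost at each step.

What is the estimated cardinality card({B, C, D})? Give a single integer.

1200

Tables in S: B(250), C(120), D(100)
Edges inside S: B-C(d=10), B-D(d=250)
numerator = 250 * 120 * 100 = 3000000
denominator = 10 * 250 = 2500
card(S) = 3000000 / 2500 = 1200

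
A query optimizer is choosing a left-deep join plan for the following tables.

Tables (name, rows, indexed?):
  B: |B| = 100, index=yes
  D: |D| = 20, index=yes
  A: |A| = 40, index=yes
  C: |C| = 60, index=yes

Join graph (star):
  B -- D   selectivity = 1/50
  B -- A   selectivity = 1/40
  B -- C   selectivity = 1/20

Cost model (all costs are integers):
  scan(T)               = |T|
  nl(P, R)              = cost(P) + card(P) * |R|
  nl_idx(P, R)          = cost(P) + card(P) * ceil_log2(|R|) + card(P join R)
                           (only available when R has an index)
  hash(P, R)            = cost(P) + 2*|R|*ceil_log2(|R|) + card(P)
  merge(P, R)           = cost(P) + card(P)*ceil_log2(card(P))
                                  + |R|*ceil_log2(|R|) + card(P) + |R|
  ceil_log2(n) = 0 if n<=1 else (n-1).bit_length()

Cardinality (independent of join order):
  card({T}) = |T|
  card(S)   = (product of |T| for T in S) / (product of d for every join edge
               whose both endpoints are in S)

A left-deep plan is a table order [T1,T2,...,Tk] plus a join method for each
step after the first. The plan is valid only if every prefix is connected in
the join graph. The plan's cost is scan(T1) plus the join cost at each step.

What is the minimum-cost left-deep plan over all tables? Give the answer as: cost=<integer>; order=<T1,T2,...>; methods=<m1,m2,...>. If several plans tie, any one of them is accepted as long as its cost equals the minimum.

cost=840; order=D,B,A,C; methods=nl_idx,nl_idx,nl_idx

Selinger DP (subsets sized 1..n):
  {B}: scan cost=100, card=100
  {D}: scan cost=20, card=20
  {A}: scan cost=40, card=40
  {C}: scan cost=60, card=60
  {BD}: card=40; try (B,nl_idx)→200, (D,hash)→400, (D,nl_idx)→640, (B,merge)→940, (D,merge)→1020, (B,hash)→1440 …(+2); best=200 via (B,nl_idx)
  {AB}: card=100; try (B,nl_idx)→420, (A,hash)→680, (A,nl_idx)→800, (B,merge)→1120, (A,merge)→1180, (B,hash)→1480 …(+2); best=420 via (B,nl_idx)
  {BC}: card=300; try (B,nl_idx)→780, (C,hash)→920, (C,nl_idx)→1000, (B,merge)→1280, (C,merge)→1320, (B,hash)→1520 …(+2); best=780 via (B,nl_idx)
  {ABD}: card=40; try (A,nl_idx)→480, (D,hash)→720, (A,hash)→720, (A,merge)→760, (D,nl_idx)→960, (D,merge)→1340 …(+2); best=480 via (A,nl_idx)
  {BCD}: card=120; try (C,nl_idx)→560, (C,merge)→900, (C,hash)→960, (D,hash)→1280, (D,nl_idx)→2400, (C,nl)→2600 …(+2); best=560 via (C,nl_idx)
  {ABC}: card=300; try (C,hash)→1240, (C,nl_idx)→1320, (A,hash)→1560, (C,merge)→1640, (A,nl_idx)→2880, (A,merge)→4060 …(+2); best=1240 via (C,hash)
  {ABCD}: card=120; try (C,nl_idx)→840, (A,hash)→1160, (C,merge)→1180, (C,hash)→1240, (A,nl_idx)→1400, (D,hash)→1740 …(+6); best=840 via (C,nl_idx)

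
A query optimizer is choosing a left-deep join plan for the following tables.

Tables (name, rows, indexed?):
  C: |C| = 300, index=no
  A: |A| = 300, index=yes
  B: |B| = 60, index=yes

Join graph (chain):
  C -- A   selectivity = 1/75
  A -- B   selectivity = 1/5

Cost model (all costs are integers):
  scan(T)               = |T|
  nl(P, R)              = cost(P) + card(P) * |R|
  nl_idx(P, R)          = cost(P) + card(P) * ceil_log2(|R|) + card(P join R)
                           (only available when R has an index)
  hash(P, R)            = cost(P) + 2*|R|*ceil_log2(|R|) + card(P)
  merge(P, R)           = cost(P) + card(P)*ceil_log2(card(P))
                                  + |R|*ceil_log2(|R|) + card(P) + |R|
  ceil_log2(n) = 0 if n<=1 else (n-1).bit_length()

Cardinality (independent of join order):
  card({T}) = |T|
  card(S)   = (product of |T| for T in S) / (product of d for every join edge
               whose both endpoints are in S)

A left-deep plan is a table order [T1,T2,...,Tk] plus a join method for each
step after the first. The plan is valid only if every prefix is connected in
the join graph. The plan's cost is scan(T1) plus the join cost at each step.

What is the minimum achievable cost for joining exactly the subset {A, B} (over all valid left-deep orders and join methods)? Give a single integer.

Selinger DP over subsets of {A,B}:
  {A}: scan cost=300, card=300
  {B}: scan cost=60, card=60
  {AB}: card=3600; try (B,hash)→1320, (A,merge)→3480, (B,merge)→3720, (A,nl_idx)→4200, (A,hash)→5520, (B,nl_idx)→5700 …(+2); best=1320 via (B,hash)

1320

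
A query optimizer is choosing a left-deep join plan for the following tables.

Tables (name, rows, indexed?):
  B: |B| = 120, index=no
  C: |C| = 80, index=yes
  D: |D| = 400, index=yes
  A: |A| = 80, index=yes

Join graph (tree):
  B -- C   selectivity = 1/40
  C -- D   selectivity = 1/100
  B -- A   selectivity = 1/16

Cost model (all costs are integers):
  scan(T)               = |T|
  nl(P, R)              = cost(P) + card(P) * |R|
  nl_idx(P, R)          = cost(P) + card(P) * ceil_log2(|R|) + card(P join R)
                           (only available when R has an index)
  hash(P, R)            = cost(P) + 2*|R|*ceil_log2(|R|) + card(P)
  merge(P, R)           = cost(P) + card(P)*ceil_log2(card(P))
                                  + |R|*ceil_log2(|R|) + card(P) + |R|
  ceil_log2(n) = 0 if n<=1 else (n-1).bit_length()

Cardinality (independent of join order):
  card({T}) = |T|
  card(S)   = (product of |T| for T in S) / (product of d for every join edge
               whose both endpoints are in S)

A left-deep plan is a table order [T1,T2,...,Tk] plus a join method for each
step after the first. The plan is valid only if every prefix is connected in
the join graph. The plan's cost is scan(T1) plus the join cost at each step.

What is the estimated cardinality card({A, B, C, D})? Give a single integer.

4800

Tables in S: A(80), B(120), C(80), D(400)
Edges inside S: B-C(d=40), C-D(d=100), B-A(d=16)
numerator = 80 * 120 * 80 * 400 = 307200000
denominator = 40 * 100 * 16 = 64000
card(S) = 307200000 / 64000 = 4800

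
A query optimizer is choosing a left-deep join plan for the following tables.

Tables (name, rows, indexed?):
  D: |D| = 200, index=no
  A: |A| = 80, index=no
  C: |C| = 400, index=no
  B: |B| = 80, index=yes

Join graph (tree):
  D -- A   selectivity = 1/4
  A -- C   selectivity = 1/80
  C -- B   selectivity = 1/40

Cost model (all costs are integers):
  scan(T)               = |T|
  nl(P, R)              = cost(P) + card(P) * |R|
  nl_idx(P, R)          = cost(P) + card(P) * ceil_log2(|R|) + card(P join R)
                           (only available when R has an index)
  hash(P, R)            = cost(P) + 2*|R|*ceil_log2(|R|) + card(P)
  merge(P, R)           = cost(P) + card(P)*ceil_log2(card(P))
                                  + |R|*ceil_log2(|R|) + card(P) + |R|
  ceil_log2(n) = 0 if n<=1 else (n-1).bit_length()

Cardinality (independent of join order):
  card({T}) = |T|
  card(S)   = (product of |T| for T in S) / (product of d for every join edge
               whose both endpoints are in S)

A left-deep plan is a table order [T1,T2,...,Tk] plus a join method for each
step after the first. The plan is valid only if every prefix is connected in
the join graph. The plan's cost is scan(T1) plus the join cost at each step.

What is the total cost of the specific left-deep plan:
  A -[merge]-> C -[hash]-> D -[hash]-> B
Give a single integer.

29440

step 1: scan A: cost=80, card=80
step 2: join C via merge
    card(P join C) = 80*400/(80) = 400
    cost = 80 + 80*7 + 400*9 + 80 + 400 = 4720
step 3: join D via hash
    card(P join D) = 400*200/(4) = 20000
    cost = 4720 + 2*200*8 + 400 = 8320
step 4: join B via hash
    card(P join B) = 20000*80/(40) = 40000
    cost = 8320 + 2*80*7 + 20000 = 29440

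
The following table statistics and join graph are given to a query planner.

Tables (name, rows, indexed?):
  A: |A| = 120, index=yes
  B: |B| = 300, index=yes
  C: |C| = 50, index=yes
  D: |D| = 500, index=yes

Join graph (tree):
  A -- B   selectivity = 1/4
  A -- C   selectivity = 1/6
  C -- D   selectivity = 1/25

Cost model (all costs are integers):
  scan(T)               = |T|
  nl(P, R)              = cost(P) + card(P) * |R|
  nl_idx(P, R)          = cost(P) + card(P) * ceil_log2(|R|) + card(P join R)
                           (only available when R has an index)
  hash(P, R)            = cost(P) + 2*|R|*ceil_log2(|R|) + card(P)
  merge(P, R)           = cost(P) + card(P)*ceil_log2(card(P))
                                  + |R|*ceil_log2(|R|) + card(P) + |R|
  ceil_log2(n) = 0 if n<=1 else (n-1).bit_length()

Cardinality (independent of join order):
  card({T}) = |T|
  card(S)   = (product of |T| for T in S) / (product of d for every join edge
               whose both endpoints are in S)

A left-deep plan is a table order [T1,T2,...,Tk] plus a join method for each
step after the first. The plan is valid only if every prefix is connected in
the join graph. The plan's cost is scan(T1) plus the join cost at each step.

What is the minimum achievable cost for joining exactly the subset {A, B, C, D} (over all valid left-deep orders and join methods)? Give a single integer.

29580

Selinger DP over subsets of {A,B,C,D}:
  {A}: scan cost=120, card=120
  {B}: scan cost=300, card=300
  {C}: scan cost=50, card=50
  {D}: scan cost=500, card=500
  {AB}: card=9000; try (A,hash)→2280, (B,merge)→4080, (A,merge)→4260, (B,hash)→5640, (B,nl_idx)→10200, (A,nl_idx)→11400 …(+2); best=2280 via (A,hash)
  {AC}: card=1000; try (C,hash)→840, (A,merge)→1360, (A,nl_idx)→1400, (C,merge)→1430, (A,hash)→1780, (C,nl_idx)→1840 …(+2); best=840 via (C,hash)
  {CD}: card=1000; try (D,nl_idx)→1500, (C,hash)→1600, (C,nl_idx)→4500, (D,merge)→5400, (C,merge)→5850, (D,hash)→9100 …(+2); best=1500 via (D,nl_idx)
  {ABC}: card=75000; try (B,hash)→7240, (C,hash)→11880, (B,merge)→14840, (B,nl_idx)→84840, (C,nl_idx)→131280, (C,merge)→137630 …(+2); best=7240 via (B,hash)
  {ACD}: card=20000; try (A,hash)→4180, (D,hash)→10840, (A,merge)→13460, (D,merge)→16840, (A,nl_idx)→28500, (D,nl_idx)→29840 …(+2); best=4180 via (A,hash)
  {ABCD}: card=1500000; try (B,hash)→29580, (D,hash)→91240, (B,merge)→327180, (D,merge)→1362240, (B,nl_idx)→1684180, (D,nl_idx)→2182240 …(+2); best=29580 via (B,hash)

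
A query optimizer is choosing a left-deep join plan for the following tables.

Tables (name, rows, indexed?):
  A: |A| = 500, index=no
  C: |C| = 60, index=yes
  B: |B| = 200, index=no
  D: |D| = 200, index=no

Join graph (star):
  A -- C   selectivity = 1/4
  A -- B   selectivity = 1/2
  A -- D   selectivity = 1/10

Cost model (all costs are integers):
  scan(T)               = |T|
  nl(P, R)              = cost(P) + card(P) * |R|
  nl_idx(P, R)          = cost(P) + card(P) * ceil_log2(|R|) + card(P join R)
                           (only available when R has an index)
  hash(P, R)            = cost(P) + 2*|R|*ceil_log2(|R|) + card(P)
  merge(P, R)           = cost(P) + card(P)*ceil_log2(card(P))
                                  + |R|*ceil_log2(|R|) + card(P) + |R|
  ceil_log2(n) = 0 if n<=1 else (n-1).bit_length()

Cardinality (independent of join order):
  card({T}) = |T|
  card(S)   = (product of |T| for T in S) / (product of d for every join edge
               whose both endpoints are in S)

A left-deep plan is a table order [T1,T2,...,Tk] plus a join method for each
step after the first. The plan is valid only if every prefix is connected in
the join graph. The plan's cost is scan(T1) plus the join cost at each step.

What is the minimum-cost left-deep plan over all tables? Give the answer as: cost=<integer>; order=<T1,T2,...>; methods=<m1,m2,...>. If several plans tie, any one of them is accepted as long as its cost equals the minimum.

cost=165620; order=A,C,D,B; methods=hash,hash,hash

Selinger DP (subsets sized 1..n):
  {A}: scan cost=500, card=500
  {C}: scan cost=60, card=60
  {B}: scan cost=200, card=200
  {D}: scan cost=200, card=200
  {AC}: card=7500; try (C,hash)→1720, (A,merge)→5480, (C,merge)→5920, (A,hash)→9120, (C,nl_idx)→11000, (A,nl)→30060 …(+1); best=1720 via (C,hash)
  {AB}: card=50000; try (B,hash)→4200, (A,merge)→7000, (B,merge)→7300, (A,hash)→9400, (A,nl)→100200, (B,nl)→100500; best=4200 via (B,hash)
  {AD}: card=10000; try (D,hash)→4200, (A,merge)→7000, (D,merge)→7300, (A,hash)→9400, (A,nl)→100200, (D,nl)→100500; best=4200 via (D,hash)
  {ABC}: card=750000; try (B,hash)→12420, (C,hash)→54920, (B,merge)→108520, (C,merge)→854620, (C,nl_idx)→1054200, (B,nl)→1501720 …(+1); best=12420 via (B,hash)
  {ACD}: card=150000; try (D,hash)→12420, (C,hash)→14920, (D,merge)→108520, (C,merge)→154620, (C,nl_idx)→214200, (C,nl)→604200 …(+1); best=12420 via (D,hash)
  {ABD}: card=1000000; try (B,hash)→17400, (D,hash)→57400, (B,merge)→156000, (D,merge)→856000, (B,nl)→2004200, (D,nl)→10004200; best=17400 via (B,hash)
  {ABCD}: card=15000000; try (B,hash)→165620, (D,hash)→765620, (C,hash)→1018120, (B,merge)→2864220, (D,merge)→15764220, (C,nl_idx)→21017400 …(+4); best=165620 via (B,hash)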